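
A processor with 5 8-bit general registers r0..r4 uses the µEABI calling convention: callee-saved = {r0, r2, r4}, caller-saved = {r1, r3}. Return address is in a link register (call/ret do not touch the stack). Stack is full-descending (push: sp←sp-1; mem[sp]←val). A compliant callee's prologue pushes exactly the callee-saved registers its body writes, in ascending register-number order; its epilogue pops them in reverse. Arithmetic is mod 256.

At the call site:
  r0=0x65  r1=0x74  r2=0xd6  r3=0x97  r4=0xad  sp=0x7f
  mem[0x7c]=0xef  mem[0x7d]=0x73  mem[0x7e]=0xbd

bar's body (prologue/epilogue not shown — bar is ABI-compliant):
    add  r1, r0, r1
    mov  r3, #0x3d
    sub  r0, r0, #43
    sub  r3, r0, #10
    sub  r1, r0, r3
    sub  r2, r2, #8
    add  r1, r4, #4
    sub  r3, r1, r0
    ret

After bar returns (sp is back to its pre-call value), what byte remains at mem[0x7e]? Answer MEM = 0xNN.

prologue: push r0 -> mem[0x7e]=0x65, sp=0x7e
prologue: push r2 -> mem[0x7d]=0xd6, sp=0x7d
body[0] add  r1, r0, r1 -> r1=0xd9
body[1] mov  r3, #0x3d -> r3=0x3d
body[2] sub  r0, r0, #43 -> r0=0x3a
body[3] sub  r3, r0, #10 -> r3=0x30
body[4] sub  r1, r0, r3 -> r1=0x0a
body[5] sub  r2, r2, #8 -> r2=0xce
body[6] add  r1, r4, #4 -> r1=0xb1
body[7] sub  r3, r1, r0 -> r3=0x77
epilogue: pop r2=0xd6, sp=0x7e
epilogue: pop r0=0x65, sp=0x7f
prologue pushed ['r0', 'r2'] at ['0x7e', '0x7d']

MEM = 0x65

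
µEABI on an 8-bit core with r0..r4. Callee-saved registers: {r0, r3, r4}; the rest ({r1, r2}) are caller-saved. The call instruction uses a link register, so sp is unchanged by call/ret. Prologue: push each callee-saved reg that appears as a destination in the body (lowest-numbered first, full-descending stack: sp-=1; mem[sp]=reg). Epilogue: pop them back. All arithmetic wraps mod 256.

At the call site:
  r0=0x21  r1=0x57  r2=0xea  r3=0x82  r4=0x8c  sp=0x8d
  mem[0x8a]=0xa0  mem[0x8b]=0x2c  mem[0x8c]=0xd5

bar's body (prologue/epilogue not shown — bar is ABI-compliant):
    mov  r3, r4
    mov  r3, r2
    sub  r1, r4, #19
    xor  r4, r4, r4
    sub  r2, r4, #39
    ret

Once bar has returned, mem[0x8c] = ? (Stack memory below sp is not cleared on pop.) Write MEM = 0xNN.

prologue: push r3 -> mem[0x8c]=0x82, sp=0x8c
prologue: push r4 -> mem[0x8b]=0x8c, sp=0x8b
body[0] mov  r3, r4 -> r3=0x8c
body[1] mov  r3, r2 -> r3=0xea
body[2] sub  r1, r4, #19 -> r1=0x79
body[3] xor  r4, r4, r4 -> r4=0x00
body[4] sub  r2, r4, #39 -> r2=0xd9
epilogue: pop r4=0x8c, sp=0x8c
epilogue: pop r3=0x82, sp=0x8d
prologue pushed ['r3', 'r4'] at ['0x8c', '0x8b']

MEM = 0x82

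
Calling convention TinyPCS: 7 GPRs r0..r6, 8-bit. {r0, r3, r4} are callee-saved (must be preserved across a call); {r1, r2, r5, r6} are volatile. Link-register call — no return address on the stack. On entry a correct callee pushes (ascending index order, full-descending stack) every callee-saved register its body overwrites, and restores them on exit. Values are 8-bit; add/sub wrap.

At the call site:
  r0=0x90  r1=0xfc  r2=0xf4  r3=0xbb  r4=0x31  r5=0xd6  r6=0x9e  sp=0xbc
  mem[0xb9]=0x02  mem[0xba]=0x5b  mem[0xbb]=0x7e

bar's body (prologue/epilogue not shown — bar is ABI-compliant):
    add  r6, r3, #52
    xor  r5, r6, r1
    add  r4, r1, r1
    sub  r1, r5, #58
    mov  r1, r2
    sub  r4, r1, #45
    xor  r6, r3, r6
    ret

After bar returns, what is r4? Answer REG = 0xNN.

prologue: push r4 → mem[0xbb]=0x31, sp=0xbb
body[0] add  r6, r3, #52 → r6=0xef
body[1] xor  r5, r6, r1 → r5=0x13
body[2] add  r4, r1, r1 → r4=0xf8
body[3] sub  r1, r5, #58 → r1=0xd9
body[4] mov  r1, r2 → r1=0xf4
body[5] sub  r4, r1, #45 → r4=0xc7
body[6] xor  r6, r3, r6 → r6=0x54
epilogue: pop r4=0x31, sp=0xbc
r4 is callee-saved → restored

REG = 0x31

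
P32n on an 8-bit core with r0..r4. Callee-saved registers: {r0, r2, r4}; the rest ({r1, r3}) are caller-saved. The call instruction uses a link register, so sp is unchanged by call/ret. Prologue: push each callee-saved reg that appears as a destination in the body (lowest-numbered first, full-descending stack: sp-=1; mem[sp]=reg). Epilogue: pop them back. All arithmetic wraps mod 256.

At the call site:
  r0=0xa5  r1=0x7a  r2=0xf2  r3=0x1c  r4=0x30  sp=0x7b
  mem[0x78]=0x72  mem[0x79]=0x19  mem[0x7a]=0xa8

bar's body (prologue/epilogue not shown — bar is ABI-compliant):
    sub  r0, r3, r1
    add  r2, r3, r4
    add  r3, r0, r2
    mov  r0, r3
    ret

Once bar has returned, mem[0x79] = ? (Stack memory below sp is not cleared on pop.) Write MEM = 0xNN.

MEM = 0xf2

prologue: push r0 -> mem[0x7a]=0xa5, sp=0x7a
prologue: push r2 -> mem[0x79]=0xf2, sp=0x79
body[0] sub  r0, r3, r1 -> r0=0xa2
body[1] add  r2, r3, r4 -> r2=0x4c
body[2] add  r3, r0, r2 -> r3=0xee
body[3] mov  r0, r3 -> r0=0xee
epilogue: pop r2=0xf2, sp=0x7a
epilogue: pop r0=0xa5, sp=0x7b
prologue pushed ['r0', 'r2'] at ['0x7a', '0x79']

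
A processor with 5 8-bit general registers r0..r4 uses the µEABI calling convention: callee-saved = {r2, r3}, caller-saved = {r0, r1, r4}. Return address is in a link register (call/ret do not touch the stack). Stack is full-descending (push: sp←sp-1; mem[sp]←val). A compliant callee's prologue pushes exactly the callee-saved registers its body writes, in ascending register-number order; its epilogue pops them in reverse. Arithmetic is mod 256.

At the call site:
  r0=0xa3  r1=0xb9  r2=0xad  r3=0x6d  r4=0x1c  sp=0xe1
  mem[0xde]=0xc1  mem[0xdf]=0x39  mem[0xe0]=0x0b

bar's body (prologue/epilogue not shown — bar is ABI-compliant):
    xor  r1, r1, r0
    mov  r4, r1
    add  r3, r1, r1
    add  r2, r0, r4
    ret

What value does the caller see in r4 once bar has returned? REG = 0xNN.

prologue: push r2 -> mem[0xe0]=0xad, sp=0xe0
prologue: push r3 -> mem[0xdf]=0x6d, sp=0xdf
body[0] xor  r1, r1, r0 -> r1=0x1a
body[1] mov  r4, r1 -> r4=0x1a
body[2] add  r3, r1, r1 -> r3=0x34
body[3] add  r2, r0, r4 -> r2=0xbd
epilogue: pop r3=0x6d, sp=0xe0
epilogue: pop r2=0xad, sp=0xe1
r4 is caller-saved -> body value

REG = 0x1a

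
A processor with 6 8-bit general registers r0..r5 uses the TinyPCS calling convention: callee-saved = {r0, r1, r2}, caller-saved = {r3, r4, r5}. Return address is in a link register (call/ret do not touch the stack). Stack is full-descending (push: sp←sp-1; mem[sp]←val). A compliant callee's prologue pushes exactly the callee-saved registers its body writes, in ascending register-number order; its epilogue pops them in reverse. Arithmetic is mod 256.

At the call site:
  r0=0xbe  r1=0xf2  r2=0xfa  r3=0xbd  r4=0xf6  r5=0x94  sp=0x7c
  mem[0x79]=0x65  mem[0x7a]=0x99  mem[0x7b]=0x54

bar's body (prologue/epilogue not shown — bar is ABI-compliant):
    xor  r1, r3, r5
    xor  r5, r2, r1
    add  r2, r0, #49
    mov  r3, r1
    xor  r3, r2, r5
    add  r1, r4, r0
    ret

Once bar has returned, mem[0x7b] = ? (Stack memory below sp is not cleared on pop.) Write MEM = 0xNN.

MEM = 0xf2

prologue: push r1 -> mem[0x7b]=0xf2, sp=0x7b
prologue: push r2 -> mem[0x7a]=0xfa, sp=0x7a
body[0] xor  r1, r3, r5 -> r1=0x29
body[1] xor  r5, r2, r1 -> r5=0xd3
body[2] add  r2, r0, #49 -> r2=0xef
body[3] mov  r3, r1 -> r3=0x29
body[4] xor  r3, r2, r5 -> r3=0x3c
body[5] add  r1, r4, r0 -> r1=0xb4
epilogue: pop r2=0xfa, sp=0x7b
epilogue: pop r1=0xf2, sp=0x7c
prologue pushed ['r1', 'r2'] at ['0x7b', '0x7a']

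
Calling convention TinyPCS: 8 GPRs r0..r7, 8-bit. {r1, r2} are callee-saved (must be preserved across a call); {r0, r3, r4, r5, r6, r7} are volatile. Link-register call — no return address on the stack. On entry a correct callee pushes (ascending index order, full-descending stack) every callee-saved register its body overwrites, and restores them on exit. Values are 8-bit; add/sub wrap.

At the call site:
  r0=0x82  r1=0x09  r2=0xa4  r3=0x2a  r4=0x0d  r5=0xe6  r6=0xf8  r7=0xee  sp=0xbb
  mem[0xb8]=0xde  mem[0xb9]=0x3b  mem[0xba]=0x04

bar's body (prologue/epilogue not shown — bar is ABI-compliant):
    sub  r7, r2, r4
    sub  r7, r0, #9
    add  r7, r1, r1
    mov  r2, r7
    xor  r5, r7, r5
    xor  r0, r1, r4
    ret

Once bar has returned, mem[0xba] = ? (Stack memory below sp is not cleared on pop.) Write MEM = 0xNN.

prologue: push r2 -> mem[0xba]=0xa4, sp=0xba
body[0] sub  r7, r2, r4 -> r7=0x97
body[1] sub  r7, r0, #9 -> r7=0x79
body[2] add  r7, r1, r1 -> r7=0x12
body[3] mov  r2, r7 -> r2=0x12
body[4] xor  r5, r7, r5 -> r5=0xf4
body[5] xor  r0, r1, r4 -> r0=0x04
epilogue: pop r2=0xa4, sp=0xbb
prologue pushed ['r2'] at ['0xba']

MEM = 0xa4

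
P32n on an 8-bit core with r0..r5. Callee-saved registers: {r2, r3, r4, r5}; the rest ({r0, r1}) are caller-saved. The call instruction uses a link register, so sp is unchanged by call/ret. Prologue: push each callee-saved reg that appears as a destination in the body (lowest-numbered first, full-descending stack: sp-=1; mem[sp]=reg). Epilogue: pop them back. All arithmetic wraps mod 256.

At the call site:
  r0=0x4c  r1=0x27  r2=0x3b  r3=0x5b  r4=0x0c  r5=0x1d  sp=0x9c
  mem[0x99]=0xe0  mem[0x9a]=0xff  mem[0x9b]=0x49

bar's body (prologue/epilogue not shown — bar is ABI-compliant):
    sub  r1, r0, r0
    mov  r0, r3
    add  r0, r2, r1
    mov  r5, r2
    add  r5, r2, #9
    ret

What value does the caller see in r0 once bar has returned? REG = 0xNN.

REG = 0x3b

prologue: push r5 → mem[0x9b]=0x1d, sp=0x9b
body[0] sub  r1, r0, r0 → r1=0x00
body[1] mov  r0, r3 → r0=0x5b
body[2] add  r0, r2, r1 → r0=0x3b
body[3] mov  r5, r2 → r5=0x3b
body[4] add  r5, r2, #9 → r5=0x44
epilogue: pop r5=0x1d, sp=0x9c
r0 is caller-saved → body value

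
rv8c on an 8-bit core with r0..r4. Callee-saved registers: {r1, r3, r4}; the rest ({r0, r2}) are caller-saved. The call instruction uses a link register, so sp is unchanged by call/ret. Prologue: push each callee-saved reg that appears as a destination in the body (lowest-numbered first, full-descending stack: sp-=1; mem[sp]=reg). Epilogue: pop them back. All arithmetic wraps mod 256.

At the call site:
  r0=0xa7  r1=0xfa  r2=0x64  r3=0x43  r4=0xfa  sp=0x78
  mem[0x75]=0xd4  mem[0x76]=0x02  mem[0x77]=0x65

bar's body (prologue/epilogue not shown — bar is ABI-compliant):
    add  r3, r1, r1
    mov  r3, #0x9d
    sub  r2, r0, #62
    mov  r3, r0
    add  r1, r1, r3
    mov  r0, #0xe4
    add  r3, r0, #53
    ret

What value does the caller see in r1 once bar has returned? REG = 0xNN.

prologue: push r1 -> mem[0x77]=0xfa, sp=0x77
prologue: push r3 -> mem[0x76]=0x43, sp=0x76
body[0] add  r3, r1, r1 -> r3=0xf4
body[1] mov  r3, #0x9d -> r3=0x9d
body[2] sub  r2, r0, #62 -> r2=0x69
body[3] mov  r3, r0 -> r3=0xa7
body[4] add  r1, r1, r3 -> r1=0xa1
body[5] mov  r0, #0xe4 -> r0=0xe4
body[6] add  r3, r0, #53 -> r3=0x19
epilogue: pop r3=0x43, sp=0x77
epilogue: pop r1=0xfa, sp=0x78
r1 is callee-saved -> restored

REG = 0xfa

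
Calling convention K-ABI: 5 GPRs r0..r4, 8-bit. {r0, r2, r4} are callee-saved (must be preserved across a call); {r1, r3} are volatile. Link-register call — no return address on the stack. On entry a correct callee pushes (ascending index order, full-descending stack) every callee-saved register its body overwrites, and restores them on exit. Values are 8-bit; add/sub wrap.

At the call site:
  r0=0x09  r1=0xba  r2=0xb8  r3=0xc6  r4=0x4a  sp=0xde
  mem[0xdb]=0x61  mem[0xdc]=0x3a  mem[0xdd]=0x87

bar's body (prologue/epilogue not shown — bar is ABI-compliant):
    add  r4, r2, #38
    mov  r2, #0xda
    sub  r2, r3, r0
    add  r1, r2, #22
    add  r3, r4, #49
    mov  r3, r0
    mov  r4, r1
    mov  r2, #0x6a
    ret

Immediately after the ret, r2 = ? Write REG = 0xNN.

prologue: push r2 → mem[0xdd]=0xb8, sp=0xdd
prologue: push r4 → mem[0xdc]=0x4a, sp=0xdc
body[0] add  r4, r2, #38 → r4=0xde
body[1] mov  r2, #0xda → r2=0xda
body[2] sub  r2, r3, r0 → r2=0xbd
body[3] add  r1, r2, #22 → r1=0xd3
body[4] add  r3, r4, #49 → r3=0x0f
body[5] mov  r3, r0 → r3=0x09
body[6] mov  r4, r1 → r4=0xd3
body[7] mov  r2, #0x6a → r2=0x6a
epilogue: pop r4=0x4a, sp=0xdd
epilogue: pop r2=0xb8, sp=0xde
r2 is callee-saved → restored

REG = 0xb8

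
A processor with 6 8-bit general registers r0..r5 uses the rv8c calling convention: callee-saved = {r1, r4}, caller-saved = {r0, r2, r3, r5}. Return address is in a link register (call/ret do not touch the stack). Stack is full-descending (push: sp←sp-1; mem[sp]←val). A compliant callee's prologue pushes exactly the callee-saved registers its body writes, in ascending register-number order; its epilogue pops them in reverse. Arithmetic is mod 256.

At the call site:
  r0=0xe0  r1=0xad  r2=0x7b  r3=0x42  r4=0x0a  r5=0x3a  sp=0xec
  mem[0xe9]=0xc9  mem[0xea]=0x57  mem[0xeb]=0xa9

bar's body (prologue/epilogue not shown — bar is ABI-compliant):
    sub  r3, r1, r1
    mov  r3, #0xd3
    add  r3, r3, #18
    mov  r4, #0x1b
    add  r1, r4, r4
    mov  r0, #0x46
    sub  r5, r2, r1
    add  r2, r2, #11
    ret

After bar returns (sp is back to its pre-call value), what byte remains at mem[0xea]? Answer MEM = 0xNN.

MEM = 0x0a

prologue: push r1 → mem[0xeb]=0xad, sp=0xeb
prologue: push r4 → mem[0xea]=0x0a, sp=0xea
body[0] sub  r3, r1, r1 → r3=0x00
body[1] mov  r3, #0xd3 → r3=0xd3
body[2] add  r3, r3, #18 → r3=0xe5
body[3] mov  r4, #0x1b → r4=0x1b
body[4] add  r1, r4, r4 → r1=0x36
body[5] mov  r0, #0x46 → r0=0x46
body[6] sub  r5, r2, r1 → r5=0x45
body[7] add  r2, r2, #11 → r2=0x86
epilogue: pop r4=0x0a, sp=0xeb
epilogue: pop r1=0xad, sp=0xec
prologue pushed ['r1', 'r4'] at ['0xeb', '0xea']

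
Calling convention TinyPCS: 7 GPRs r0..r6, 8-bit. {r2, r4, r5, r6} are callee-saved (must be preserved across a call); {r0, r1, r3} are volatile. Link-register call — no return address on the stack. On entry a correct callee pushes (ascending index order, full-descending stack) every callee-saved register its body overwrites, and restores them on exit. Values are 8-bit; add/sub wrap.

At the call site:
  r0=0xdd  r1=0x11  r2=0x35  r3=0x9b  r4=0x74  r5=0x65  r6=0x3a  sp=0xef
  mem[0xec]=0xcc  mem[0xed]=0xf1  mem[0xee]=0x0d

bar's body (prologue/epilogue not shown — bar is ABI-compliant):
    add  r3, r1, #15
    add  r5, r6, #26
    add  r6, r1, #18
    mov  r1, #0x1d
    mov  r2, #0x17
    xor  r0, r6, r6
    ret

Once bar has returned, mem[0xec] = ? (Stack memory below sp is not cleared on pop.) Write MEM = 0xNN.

prologue: push r2 -> mem[0xee]=0x35, sp=0xee
prologue: push r5 -> mem[0xed]=0x65, sp=0xed
prologue: push r6 -> mem[0xec]=0x3a, sp=0xec
body[0] add  r3, r1, #15 -> r3=0x20
body[1] add  r5, r6, #26 -> r5=0x54
body[2] add  r6, r1, #18 -> r6=0x23
body[3] mov  r1, #0x1d -> r1=0x1d
body[4] mov  r2, #0x17 -> r2=0x17
body[5] xor  r0, r6, r6 -> r0=0x00
epilogue: pop r6=0x3a, sp=0xed
epilogue: pop r5=0x65, sp=0xee
epilogue: pop r2=0x35, sp=0xef
prologue pushed ['r2', 'r5', 'r6'] at ['0xee', '0xed', '0xec']

MEM = 0x3a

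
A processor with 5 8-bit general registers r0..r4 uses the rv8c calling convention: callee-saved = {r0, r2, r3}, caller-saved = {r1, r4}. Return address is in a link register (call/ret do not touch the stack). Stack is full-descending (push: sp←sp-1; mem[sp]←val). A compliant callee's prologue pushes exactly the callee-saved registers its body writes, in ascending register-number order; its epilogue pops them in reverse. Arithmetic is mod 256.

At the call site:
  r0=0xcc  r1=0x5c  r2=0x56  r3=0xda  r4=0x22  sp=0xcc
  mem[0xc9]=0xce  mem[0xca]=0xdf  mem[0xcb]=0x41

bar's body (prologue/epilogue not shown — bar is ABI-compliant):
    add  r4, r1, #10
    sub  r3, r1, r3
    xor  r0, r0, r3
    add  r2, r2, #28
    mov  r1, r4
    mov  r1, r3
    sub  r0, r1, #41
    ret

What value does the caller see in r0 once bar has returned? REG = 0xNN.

prologue: push r0 -> mem[0xcb]=0xcc, sp=0xcb
prologue: push r2 -> mem[0xca]=0x56, sp=0xca
prologue: push r3 -> mem[0xc9]=0xda, sp=0xc9
body[0] add  r4, r1, #10 -> r4=0x66
body[1] sub  r3, r1, r3 -> r3=0x82
body[2] xor  r0, r0, r3 -> r0=0x4e
body[3] add  r2, r2, #28 -> r2=0x72
body[4] mov  r1, r4 -> r1=0x66
body[5] mov  r1, r3 -> r1=0x82
body[6] sub  r0, r1, #41 -> r0=0x59
epilogue: pop r3=0xda, sp=0xca
epilogue: pop r2=0x56, sp=0xcb
epilogue: pop r0=0xcc, sp=0xcc
r0 is callee-saved -> restored

REG = 0xcc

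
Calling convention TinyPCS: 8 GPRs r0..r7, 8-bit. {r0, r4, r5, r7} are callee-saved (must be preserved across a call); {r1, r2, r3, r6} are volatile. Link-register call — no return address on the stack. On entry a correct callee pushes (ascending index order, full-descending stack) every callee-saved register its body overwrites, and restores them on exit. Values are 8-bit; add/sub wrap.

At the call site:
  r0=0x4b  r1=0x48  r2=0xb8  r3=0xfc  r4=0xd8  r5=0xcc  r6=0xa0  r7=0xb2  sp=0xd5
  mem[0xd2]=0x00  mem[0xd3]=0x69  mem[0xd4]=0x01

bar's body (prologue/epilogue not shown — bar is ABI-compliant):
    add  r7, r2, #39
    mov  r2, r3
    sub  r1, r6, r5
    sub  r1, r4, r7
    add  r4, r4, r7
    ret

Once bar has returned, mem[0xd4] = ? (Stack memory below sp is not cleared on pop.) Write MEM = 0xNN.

prologue: push r4 → mem[0xd4]=0xd8, sp=0xd4
prologue: push r7 → mem[0xd3]=0xb2, sp=0xd3
body[0] add  r7, r2, #39 → r7=0xdf
body[1] mov  r2, r3 → r2=0xfc
body[2] sub  r1, r6, r5 → r1=0xd4
body[3] sub  r1, r4, r7 → r1=0xf9
body[4] add  r4, r4, r7 → r4=0xb7
epilogue: pop r7=0xb2, sp=0xd4
epilogue: pop r4=0xd8, sp=0xd5
prologue pushed ['r4', 'r7'] at ['0xd4', '0xd3']

MEM = 0xd8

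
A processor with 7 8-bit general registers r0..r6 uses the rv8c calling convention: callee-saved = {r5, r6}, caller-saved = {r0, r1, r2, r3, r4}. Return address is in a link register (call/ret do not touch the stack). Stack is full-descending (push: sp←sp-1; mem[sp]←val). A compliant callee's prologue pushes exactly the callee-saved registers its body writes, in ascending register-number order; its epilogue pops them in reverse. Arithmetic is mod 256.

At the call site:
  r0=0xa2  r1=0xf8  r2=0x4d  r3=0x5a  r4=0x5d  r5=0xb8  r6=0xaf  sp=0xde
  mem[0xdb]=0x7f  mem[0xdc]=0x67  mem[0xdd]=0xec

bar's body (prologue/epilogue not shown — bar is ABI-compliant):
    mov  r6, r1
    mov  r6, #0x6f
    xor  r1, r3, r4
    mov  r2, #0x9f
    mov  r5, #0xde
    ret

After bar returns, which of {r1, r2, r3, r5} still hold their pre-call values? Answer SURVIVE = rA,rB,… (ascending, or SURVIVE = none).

SURVIVE = r3,r5

prologue: push r5 -> mem[0xdd]=0xb8, sp=0xdd
prologue: push r6 -> mem[0xdc]=0xaf, sp=0xdc
body[0] mov  r6, r1 -> r6=0xf8
body[1] mov  r6, #0x6f -> r6=0x6f
body[2] xor  r1, r3, r4 -> r1=0x07
body[3] mov  r2, #0x9f -> r2=0x9f
body[4] mov  r5, #0xde -> r5=0xde
epilogue: pop r6=0xaf, sp=0xdd
epilogue: pop r5=0xb8, sp=0xde
r1: caller-saved, written=True
r2: caller-saved, written=True
r3: caller-saved, written=False
r5: callee-saved, written=True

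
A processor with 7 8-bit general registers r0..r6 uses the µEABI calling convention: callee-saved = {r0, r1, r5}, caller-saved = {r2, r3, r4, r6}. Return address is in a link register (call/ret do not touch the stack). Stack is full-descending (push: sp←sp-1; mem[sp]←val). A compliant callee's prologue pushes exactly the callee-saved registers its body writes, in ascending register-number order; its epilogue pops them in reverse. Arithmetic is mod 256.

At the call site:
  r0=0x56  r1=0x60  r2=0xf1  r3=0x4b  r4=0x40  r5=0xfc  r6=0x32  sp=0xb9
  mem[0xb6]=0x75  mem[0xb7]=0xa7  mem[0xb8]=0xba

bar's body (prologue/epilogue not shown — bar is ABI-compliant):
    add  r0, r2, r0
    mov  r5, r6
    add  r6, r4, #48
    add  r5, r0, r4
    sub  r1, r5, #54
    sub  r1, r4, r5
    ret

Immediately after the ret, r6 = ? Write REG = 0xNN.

REG = 0x70

prologue: push r0 -> mem[0xb8]=0x56, sp=0xb8
prologue: push r1 -> mem[0xb7]=0x60, sp=0xb7
prologue: push r5 -> mem[0xb6]=0xfc, sp=0xb6
body[0] add  r0, r2, r0 -> r0=0x47
body[1] mov  r5, r6 -> r5=0x32
body[2] add  r6, r4, #48 -> r6=0x70
body[3] add  r5, r0, r4 -> r5=0x87
body[4] sub  r1, r5, #54 -> r1=0x51
body[5] sub  r1, r4, r5 -> r1=0xb9
epilogue: pop r5=0xfc, sp=0xb7
epilogue: pop r1=0x60, sp=0xb8
epilogue: pop r0=0x56, sp=0xb9
r6 is caller-saved -> body value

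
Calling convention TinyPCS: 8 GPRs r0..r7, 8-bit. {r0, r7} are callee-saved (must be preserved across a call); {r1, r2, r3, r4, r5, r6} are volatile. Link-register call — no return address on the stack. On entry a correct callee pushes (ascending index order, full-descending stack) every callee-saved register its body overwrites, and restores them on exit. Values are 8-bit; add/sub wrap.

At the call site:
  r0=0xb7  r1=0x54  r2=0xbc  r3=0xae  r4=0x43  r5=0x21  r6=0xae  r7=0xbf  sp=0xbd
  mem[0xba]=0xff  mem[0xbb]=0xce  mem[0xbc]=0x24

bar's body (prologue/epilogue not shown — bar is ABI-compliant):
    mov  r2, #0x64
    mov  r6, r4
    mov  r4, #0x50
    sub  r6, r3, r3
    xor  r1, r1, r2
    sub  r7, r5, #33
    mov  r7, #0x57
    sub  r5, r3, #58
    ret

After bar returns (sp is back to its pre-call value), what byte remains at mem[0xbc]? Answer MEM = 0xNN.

MEM = 0xbf

prologue: push r7 → mem[0xbc]=0xbf, sp=0xbc
body[0] mov  r2, #0x64 → r2=0x64
body[1] mov  r6, r4 → r6=0x43
body[2] mov  r4, #0x50 → r4=0x50
body[3] sub  r6, r3, r3 → r6=0x00
body[4] xor  r1, r1, r2 → r1=0x30
body[5] sub  r7, r5, #33 → r7=0x00
body[6] mov  r7, #0x57 → r7=0x57
body[7] sub  r5, r3, #58 → r5=0x74
epilogue: pop r7=0xbf, sp=0xbd
prologue pushed ['r7'] at ['0xbc']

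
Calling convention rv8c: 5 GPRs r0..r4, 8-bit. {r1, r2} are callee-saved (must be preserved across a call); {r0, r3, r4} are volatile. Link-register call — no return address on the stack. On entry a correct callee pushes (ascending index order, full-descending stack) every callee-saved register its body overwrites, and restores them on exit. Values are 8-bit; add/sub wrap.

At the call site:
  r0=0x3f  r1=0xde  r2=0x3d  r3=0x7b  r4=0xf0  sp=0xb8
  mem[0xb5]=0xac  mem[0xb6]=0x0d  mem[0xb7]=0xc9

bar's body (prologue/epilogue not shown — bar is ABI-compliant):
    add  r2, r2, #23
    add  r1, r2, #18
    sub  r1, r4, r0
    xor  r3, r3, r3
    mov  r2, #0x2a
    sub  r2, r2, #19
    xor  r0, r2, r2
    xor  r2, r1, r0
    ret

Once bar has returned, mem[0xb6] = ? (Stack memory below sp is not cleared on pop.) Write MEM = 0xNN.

MEM = 0x3d

prologue: push r1 → mem[0xb7]=0xde, sp=0xb7
prologue: push r2 → mem[0xb6]=0x3d, sp=0xb6
body[0] add  r2, r2, #23 → r2=0x54
body[1] add  r1, r2, #18 → r1=0x66
body[2] sub  r1, r4, r0 → r1=0xb1
body[3] xor  r3, r3, r3 → r3=0x00
body[4] mov  r2, #0x2a → r2=0x2a
body[5] sub  r2, r2, #19 → r2=0x17
body[6] xor  r0, r2, r2 → r0=0x00
body[7] xor  r2, r1, r0 → r2=0xb1
epilogue: pop r2=0x3d, sp=0xb7
epilogue: pop r1=0xde, sp=0xb8
prologue pushed ['r1', 'r2'] at ['0xb7', '0xb6']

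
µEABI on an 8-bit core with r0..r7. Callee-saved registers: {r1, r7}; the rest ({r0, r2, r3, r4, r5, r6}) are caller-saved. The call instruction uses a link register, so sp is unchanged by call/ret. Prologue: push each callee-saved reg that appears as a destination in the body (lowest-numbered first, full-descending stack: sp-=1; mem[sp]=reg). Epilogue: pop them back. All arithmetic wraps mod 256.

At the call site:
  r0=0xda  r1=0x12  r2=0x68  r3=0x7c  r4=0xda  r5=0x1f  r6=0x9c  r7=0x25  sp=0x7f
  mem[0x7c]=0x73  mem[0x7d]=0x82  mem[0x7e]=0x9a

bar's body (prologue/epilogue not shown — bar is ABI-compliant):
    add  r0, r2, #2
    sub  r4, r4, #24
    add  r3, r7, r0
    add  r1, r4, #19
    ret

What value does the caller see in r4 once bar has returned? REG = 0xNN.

REG = 0xc2

prologue: push r1 -> mem[0x7e]=0x12, sp=0x7e
body[0] add  r0, r2, #2 -> r0=0x6a
body[1] sub  r4, r4, #24 -> r4=0xc2
body[2] add  r3, r7, r0 -> r3=0x8f
body[3] add  r1, r4, #19 -> r1=0xd5
epilogue: pop r1=0x12, sp=0x7f
r4 is caller-saved -> body value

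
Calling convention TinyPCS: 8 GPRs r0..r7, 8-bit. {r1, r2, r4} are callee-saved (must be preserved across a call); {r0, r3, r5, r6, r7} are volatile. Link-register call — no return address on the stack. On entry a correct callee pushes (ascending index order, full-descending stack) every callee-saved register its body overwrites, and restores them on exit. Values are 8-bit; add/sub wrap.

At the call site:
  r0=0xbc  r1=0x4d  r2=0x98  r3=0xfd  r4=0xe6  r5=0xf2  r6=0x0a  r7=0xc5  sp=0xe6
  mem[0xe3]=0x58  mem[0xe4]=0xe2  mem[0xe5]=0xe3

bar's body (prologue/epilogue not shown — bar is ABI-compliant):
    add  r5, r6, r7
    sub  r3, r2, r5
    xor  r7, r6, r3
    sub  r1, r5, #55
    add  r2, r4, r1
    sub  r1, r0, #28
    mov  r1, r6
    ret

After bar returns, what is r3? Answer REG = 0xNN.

prologue: push r1 -> mem[0xe5]=0x4d, sp=0xe5
prologue: push r2 -> mem[0xe4]=0x98, sp=0xe4
body[0] add  r5, r6, r7 -> r5=0xcf
body[1] sub  r3, r2, r5 -> r3=0xc9
body[2] xor  r7, r6, r3 -> r7=0xc3
body[3] sub  r1, r5, #55 -> r1=0x98
body[4] add  r2, r4, r1 -> r2=0x7e
body[5] sub  r1, r0, #28 -> r1=0xa0
body[6] mov  r1, r6 -> r1=0x0a
epilogue: pop r2=0x98, sp=0xe5
epilogue: pop r1=0x4d, sp=0xe6
r3 is caller-saved -> body value

REG = 0xc9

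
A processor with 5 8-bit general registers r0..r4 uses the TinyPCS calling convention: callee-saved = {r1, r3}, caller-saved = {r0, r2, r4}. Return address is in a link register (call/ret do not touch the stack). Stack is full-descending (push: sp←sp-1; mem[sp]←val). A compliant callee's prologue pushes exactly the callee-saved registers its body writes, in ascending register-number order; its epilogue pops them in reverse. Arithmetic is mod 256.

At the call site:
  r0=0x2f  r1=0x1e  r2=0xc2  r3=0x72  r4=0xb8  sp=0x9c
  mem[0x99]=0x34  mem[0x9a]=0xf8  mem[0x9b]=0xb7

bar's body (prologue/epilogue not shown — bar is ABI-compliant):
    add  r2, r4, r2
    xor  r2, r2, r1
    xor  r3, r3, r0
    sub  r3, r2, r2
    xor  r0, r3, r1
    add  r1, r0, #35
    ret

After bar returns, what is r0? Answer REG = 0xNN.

REG = 0x1e

prologue: push r1 -> mem[0x9b]=0x1e, sp=0x9b
prologue: push r3 -> mem[0x9a]=0x72, sp=0x9a
body[0] add  r2, r4, r2 -> r2=0x7a
body[1] xor  r2, r2, r1 -> r2=0x64
body[2] xor  r3, r3, r0 -> r3=0x5d
body[3] sub  r3, r2, r2 -> r3=0x00
body[4] xor  r0, r3, r1 -> r0=0x1e
body[5] add  r1, r0, #35 -> r1=0x41
epilogue: pop r3=0x72, sp=0x9b
epilogue: pop r1=0x1e, sp=0x9c
r0 is caller-saved -> body value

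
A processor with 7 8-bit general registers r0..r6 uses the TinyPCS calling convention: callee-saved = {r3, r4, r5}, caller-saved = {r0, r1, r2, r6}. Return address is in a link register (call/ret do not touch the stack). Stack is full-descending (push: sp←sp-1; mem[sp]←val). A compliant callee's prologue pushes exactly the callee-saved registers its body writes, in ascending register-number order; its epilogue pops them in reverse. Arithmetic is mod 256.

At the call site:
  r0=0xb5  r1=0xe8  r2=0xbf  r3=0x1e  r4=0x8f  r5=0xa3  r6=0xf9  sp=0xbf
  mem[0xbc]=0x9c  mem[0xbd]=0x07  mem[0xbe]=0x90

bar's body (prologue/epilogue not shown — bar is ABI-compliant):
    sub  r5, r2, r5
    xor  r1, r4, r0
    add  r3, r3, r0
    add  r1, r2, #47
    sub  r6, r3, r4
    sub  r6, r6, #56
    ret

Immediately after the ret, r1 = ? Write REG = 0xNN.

prologue: push r3 → mem[0xbe]=0x1e, sp=0xbe
prologue: push r5 → mem[0xbd]=0xa3, sp=0xbd
body[0] sub  r5, r2, r5 → r5=0x1c
body[1] xor  r1, r4, r0 → r1=0x3a
body[2] add  r3, r3, r0 → r3=0xd3
body[3] add  r1, r2, #47 → r1=0xee
body[4] sub  r6, r3, r4 → r6=0x44
body[5] sub  r6, r6, #56 → r6=0x0c
epilogue: pop r5=0xa3, sp=0xbe
epilogue: pop r3=0x1e, sp=0xbf
r1 is caller-saved → body value

REG = 0xee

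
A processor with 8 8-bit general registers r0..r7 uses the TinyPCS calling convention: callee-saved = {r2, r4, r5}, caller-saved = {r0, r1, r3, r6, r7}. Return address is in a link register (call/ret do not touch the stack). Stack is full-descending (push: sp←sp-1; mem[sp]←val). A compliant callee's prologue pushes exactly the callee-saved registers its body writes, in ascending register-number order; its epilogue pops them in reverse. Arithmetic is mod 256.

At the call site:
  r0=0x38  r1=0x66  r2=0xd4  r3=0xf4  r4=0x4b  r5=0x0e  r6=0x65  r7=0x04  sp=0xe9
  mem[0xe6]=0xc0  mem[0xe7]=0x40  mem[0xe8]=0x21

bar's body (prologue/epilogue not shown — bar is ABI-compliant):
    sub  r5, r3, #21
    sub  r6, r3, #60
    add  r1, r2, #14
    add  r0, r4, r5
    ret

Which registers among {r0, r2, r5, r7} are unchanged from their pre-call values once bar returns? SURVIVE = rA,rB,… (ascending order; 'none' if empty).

SURVIVE = r2,r5,r7

prologue: push r5 -> mem[0xe8]=0x0e, sp=0xe8
body[0] sub  r5, r3, #21 -> r5=0xdf
body[1] sub  r6, r3, #60 -> r6=0xb8
body[2] add  r1, r2, #14 -> r1=0xe2
body[3] add  r0, r4, r5 -> r0=0x2a
epilogue: pop r5=0x0e, sp=0xe9
r0: caller-saved, written=True
r2: callee-saved, written=False
r5: callee-saved, written=True
r7: caller-saved, written=False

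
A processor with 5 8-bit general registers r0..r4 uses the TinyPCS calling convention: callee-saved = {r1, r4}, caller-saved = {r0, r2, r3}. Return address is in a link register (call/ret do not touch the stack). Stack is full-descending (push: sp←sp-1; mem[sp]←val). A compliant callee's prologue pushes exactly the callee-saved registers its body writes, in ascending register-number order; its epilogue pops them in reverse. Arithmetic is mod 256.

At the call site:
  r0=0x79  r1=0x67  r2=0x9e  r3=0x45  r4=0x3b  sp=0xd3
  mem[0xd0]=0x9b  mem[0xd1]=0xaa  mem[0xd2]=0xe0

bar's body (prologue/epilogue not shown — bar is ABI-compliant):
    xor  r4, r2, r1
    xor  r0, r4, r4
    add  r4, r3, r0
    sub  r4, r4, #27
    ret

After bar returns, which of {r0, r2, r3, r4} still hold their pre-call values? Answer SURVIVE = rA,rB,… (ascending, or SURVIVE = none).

prologue: push r4 -> mem[0xd2]=0x3b, sp=0xd2
body[0] xor  r4, r2, r1 -> r4=0xf9
body[1] xor  r0, r4, r4 -> r0=0x00
body[2] add  r4, r3, r0 -> r4=0x45
body[3] sub  r4, r4, #27 -> r4=0x2a
epilogue: pop r4=0x3b, sp=0xd3
r0: caller-saved, written=True
r2: caller-saved, written=False
r3: caller-saved, written=False
r4: callee-saved, written=True

SURVIVE = r2,r3,r4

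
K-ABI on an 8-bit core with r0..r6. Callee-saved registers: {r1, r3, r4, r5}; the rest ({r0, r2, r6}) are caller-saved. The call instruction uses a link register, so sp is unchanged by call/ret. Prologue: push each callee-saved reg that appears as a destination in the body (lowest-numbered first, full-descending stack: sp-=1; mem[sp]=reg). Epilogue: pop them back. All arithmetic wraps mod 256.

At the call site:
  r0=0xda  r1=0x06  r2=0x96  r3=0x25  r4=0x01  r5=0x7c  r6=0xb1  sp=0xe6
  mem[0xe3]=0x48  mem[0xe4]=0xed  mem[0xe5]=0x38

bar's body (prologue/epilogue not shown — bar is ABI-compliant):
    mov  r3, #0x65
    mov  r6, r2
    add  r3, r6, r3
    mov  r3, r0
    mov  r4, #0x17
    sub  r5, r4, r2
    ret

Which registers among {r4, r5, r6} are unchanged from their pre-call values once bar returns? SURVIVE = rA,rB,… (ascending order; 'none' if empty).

SURVIVE = r4,r5

prologue: push r3 -> mem[0xe5]=0x25, sp=0xe5
prologue: push r4 -> mem[0xe4]=0x01, sp=0xe4
prologue: push r5 -> mem[0xe3]=0x7c, sp=0xe3
body[0] mov  r3, #0x65 -> r3=0x65
body[1] mov  r6, r2 -> r6=0x96
body[2] add  r3, r6, r3 -> r3=0xfb
body[3] mov  r3, r0 -> r3=0xda
body[4] mov  r4, #0x17 -> r4=0x17
body[5] sub  r5, r4, r2 -> r5=0x81
epilogue: pop r5=0x7c, sp=0xe4
epilogue: pop r4=0x01, sp=0xe5
epilogue: pop r3=0x25, sp=0xe6
r4: callee-saved, written=True
r5: callee-saved, written=True
r6: caller-saved, written=True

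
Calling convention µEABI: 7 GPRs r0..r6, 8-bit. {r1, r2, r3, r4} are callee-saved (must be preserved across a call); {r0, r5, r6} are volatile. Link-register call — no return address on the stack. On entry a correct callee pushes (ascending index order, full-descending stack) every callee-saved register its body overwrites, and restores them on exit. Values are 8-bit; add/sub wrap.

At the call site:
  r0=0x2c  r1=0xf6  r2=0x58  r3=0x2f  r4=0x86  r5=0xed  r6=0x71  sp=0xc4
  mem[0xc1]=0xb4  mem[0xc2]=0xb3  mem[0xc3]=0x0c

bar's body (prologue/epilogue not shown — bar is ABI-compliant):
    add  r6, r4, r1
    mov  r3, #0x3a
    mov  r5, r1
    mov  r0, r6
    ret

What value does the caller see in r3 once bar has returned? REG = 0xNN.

REG = 0x2f

prologue: push r3 -> mem[0xc3]=0x2f, sp=0xc3
body[0] add  r6, r4, r1 -> r6=0x7c
body[1] mov  r3, #0x3a -> r3=0x3a
body[2] mov  r5, r1 -> r5=0xf6
body[3] mov  r0, r6 -> r0=0x7c
epilogue: pop r3=0x2f, sp=0xc4
r3 is callee-saved -> restored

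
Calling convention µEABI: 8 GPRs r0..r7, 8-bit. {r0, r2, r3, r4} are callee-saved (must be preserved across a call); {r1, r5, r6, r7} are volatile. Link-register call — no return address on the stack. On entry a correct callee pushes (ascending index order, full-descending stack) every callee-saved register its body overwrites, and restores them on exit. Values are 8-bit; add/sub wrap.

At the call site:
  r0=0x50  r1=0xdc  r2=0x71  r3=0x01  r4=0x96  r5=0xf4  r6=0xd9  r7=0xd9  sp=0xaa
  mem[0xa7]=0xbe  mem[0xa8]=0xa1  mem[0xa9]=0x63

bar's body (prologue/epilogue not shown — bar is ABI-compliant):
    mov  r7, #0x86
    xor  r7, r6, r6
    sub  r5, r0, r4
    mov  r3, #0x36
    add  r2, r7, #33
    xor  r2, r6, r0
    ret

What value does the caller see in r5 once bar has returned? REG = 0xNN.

prologue: push r2 → mem[0xa9]=0x71, sp=0xa9
prologue: push r3 → mem[0xa8]=0x01, sp=0xa8
body[0] mov  r7, #0x86 → r7=0x86
body[1] xor  r7, r6, r6 → r7=0x00
body[2] sub  r5, r0, r4 → r5=0xba
body[3] mov  r3, #0x36 → r3=0x36
body[4] add  r2, r7, #33 → r2=0x21
body[5] xor  r2, r6, r0 → r2=0x89
epilogue: pop r3=0x01, sp=0xa9
epilogue: pop r2=0x71, sp=0xaa
r5 is caller-saved → body value

REG = 0xba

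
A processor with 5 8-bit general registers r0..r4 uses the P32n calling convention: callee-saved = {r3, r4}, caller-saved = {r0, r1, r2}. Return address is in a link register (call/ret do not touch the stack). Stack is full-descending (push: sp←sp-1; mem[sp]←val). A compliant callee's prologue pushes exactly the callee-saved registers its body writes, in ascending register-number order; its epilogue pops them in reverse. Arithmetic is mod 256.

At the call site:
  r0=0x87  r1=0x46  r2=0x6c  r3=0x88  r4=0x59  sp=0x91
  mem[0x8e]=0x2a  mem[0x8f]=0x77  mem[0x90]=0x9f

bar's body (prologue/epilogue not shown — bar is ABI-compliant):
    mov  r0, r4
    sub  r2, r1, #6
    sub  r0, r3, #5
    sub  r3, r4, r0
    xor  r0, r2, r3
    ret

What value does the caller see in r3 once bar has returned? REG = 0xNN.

REG = 0x88

prologue: push r3 → mem[0x90]=0x88, sp=0x90
body[0] mov  r0, r4 → r0=0x59
body[1] sub  r2, r1, #6 → r2=0x40
body[2] sub  r0, r3, #5 → r0=0x83
body[3] sub  r3, r4, r0 → r3=0xd6
body[4] xor  r0, r2, r3 → r0=0x96
epilogue: pop r3=0x88, sp=0x91
r3 is callee-saved → restored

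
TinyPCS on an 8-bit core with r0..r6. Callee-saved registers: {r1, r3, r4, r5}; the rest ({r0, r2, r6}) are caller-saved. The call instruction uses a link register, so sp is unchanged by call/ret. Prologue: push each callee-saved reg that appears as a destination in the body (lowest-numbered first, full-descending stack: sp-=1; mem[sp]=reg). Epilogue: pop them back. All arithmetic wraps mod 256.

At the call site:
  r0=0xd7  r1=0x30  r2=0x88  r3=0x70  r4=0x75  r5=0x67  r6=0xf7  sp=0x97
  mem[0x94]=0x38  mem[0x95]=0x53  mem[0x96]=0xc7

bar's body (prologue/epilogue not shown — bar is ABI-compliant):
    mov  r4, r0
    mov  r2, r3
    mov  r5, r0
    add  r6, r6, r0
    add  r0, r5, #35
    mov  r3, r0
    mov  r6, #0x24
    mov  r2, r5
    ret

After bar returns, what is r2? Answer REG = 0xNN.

prologue: push r3 -> mem[0x96]=0x70, sp=0x96
prologue: push r4 -> mem[0x95]=0x75, sp=0x95
prologue: push r5 -> mem[0x94]=0x67, sp=0x94
body[0] mov  r4, r0 -> r4=0xd7
body[1] mov  r2, r3 -> r2=0x70
body[2] mov  r5, r0 -> r5=0xd7
body[3] add  r6, r6, r0 -> r6=0xce
body[4] add  r0, r5, #35 -> r0=0xfa
body[5] mov  r3, r0 -> r3=0xfa
body[6] mov  r6, #0x24 -> r6=0x24
body[7] mov  r2, r5 -> r2=0xd7
epilogue: pop r5=0x67, sp=0x95
epilogue: pop r4=0x75, sp=0x96
epilogue: pop r3=0x70, sp=0x97
r2 is caller-saved -> body value

REG = 0xd7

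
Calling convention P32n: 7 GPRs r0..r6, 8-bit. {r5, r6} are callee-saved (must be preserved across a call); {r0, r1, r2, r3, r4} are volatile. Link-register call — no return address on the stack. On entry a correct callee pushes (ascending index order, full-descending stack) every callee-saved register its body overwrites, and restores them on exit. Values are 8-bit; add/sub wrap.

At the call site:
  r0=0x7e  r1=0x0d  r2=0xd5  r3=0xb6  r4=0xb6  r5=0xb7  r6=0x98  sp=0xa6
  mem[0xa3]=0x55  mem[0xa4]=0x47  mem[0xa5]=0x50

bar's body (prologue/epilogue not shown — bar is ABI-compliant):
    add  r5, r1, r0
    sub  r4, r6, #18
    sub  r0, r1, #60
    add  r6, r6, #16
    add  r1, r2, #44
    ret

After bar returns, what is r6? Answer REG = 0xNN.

REG = 0x98

prologue: push r5 -> mem[0xa5]=0xb7, sp=0xa5
prologue: push r6 -> mem[0xa4]=0x98, sp=0xa4
body[0] add  r5, r1, r0 -> r5=0x8b
body[1] sub  r4, r6, #18 -> r4=0x86
body[2] sub  r0, r1, #60 -> r0=0xd1
body[3] add  r6, r6, #16 -> r6=0xa8
body[4] add  r1, r2, #44 -> r1=0x01
epilogue: pop r6=0x98, sp=0xa5
epilogue: pop r5=0xb7, sp=0xa6
r6 is callee-saved -> restored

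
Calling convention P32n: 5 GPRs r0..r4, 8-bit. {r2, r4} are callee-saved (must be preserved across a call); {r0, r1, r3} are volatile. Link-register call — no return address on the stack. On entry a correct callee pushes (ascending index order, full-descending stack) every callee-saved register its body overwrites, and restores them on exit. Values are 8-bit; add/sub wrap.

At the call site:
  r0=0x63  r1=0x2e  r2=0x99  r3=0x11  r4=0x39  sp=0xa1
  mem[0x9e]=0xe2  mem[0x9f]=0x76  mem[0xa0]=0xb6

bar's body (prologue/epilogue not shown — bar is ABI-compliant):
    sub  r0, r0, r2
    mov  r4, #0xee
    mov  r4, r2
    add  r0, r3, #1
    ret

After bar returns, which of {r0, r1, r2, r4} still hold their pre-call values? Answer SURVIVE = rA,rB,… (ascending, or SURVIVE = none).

prologue: push r4 -> mem[0xa0]=0x39, sp=0xa0
body[0] sub  r0, r0, r2 -> r0=0xca
body[1] mov  r4, #0xee -> r4=0xee
body[2] mov  r4, r2 -> r4=0x99
body[3] add  r0, r3, #1 -> r0=0x12
epilogue: pop r4=0x39, sp=0xa1
r0: caller-saved, written=True
r1: caller-saved, written=False
r2: callee-saved, written=False
r4: callee-saved, written=True

SURVIVE = r1,r2,r4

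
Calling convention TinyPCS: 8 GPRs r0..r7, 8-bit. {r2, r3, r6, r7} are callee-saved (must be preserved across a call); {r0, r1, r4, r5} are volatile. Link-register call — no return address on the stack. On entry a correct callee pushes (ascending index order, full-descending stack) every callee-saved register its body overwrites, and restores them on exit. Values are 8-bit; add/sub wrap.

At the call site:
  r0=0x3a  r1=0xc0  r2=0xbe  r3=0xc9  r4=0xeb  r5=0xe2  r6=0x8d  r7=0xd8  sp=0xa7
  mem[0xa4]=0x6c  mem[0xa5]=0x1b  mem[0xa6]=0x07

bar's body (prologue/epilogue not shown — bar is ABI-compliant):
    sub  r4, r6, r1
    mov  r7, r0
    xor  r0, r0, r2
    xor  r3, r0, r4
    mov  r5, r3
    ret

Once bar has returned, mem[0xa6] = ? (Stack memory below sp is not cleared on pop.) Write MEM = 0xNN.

MEM = 0xc9

prologue: push r3 → mem[0xa6]=0xc9, sp=0xa6
prologue: push r7 → mem[0xa5]=0xd8, sp=0xa5
body[0] sub  r4, r6, r1 → r4=0xcd
body[1] mov  r7, r0 → r7=0x3a
body[2] xor  r0, r0, r2 → r0=0x84
body[3] xor  r3, r0, r4 → r3=0x49
body[4] mov  r5, r3 → r5=0x49
epilogue: pop r7=0xd8, sp=0xa6
epilogue: pop r3=0xc9, sp=0xa7
prologue pushed ['r3', 'r7'] at ['0xa6', '0xa5']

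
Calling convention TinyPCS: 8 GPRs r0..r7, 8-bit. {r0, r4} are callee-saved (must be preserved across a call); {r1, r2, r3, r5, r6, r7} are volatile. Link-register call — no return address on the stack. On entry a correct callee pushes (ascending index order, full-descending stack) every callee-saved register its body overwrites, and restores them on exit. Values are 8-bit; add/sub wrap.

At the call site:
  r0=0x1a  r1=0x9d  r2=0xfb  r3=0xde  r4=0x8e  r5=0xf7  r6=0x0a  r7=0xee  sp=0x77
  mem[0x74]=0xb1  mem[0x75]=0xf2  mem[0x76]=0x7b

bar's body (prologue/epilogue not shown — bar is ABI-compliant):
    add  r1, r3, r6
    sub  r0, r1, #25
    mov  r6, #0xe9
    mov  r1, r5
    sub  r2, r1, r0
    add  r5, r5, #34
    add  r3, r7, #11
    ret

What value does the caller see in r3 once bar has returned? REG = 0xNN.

REG = 0xf9

prologue: push r0 → mem[0x76]=0x1a, sp=0x76
body[0] add  r1, r3, r6 → r1=0xe8
body[1] sub  r0, r1, #25 → r0=0xcf
body[2] mov  r6, #0xe9 → r6=0xe9
body[3] mov  r1, r5 → r1=0xf7
body[4] sub  r2, r1, r0 → r2=0x28
body[5] add  r5, r5, #34 → r5=0x19
body[6] add  r3, r7, #11 → r3=0xf9
epilogue: pop r0=0x1a, sp=0x77
r3 is caller-saved → body value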